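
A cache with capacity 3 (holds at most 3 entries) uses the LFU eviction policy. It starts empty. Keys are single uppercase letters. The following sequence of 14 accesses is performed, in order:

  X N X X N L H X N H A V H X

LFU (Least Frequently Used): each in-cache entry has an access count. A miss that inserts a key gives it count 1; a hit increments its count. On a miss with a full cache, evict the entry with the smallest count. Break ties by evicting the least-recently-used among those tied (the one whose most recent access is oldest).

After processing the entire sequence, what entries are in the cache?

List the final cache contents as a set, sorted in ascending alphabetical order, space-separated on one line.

LFU simulation (capacity=3):
  1. access X: MISS. Cache: [X(c=1)]
  2. access N: MISS. Cache: [X(c=1) N(c=1)]
  3. access X: HIT, count now 2. Cache: [N(c=1) X(c=2)]
  4. access X: HIT, count now 3. Cache: [N(c=1) X(c=3)]
  5. access N: HIT, count now 2. Cache: [N(c=2) X(c=3)]
  6. access L: MISS. Cache: [L(c=1) N(c=2) X(c=3)]
  7. access H: MISS, evict L(c=1). Cache: [H(c=1) N(c=2) X(c=3)]
  8. access X: HIT, count now 4. Cache: [H(c=1) N(c=2) X(c=4)]
  9. access N: HIT, count now 3. Cache: [H(c=1) N(c=3) X(c=4)]
  10. access H: HIT, count now 2. Cache: [H(c=2) N(c=3) X(c=4)]
  11. access A: MISS, evict H(c=2). Cache: [A(c=1) N(c=3) X(c=4)]
  12. access V: MISS, evict A(c=1). Cache: [V(c=1) N(c=3) X(c=4)]
  13. access H: MISS, evict V(c=1). Cache: [H(c=1) N(c=3) X(c=4)]
  14. access X: HIT, count now 5. Cache: [H(c=1) N(c=3) X(c=5)]
Total: 7 hits, 7 misses, 4 evictions

Answer: H N X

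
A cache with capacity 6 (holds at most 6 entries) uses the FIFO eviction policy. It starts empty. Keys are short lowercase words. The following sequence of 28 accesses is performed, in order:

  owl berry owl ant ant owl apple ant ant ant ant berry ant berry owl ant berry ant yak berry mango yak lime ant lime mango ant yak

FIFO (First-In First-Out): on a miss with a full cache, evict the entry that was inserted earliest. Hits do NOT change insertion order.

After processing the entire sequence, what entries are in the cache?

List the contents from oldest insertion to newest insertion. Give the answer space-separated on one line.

Answer: berry ant apple yak mango lime

Derivation:
FIFO simulation (capacity=6):
  1. access owl: MISS. Cache (old->new): [owl]
  2. access berry: MISS. Cache (old->new): [owl berry]
  3. access owl: HIT. Cache (old->new): [owl berry]
  4. access ant: MISS. Cache (old->new): [owl berry ant]
  5. access ant: HIT. Cache (old->new): [owl berry ant]
  6. access owl: HIT. Cache (old->new): [owl berry ant]
  7. access apple: MISS. Cache (old->new): [owl berry ant apple]
  8. access ant: HIT. Cache (old->new): [owl berry ant apple]
  9. access ant: HIT. Cache (old->new): [owl berry ant apple]
  10. access ant: HIT. Cache (old->new): [owl berry ant apple]
  11. access ant: HIT. Cache (old->new): [owl berry ant apple]
  12. access berry: HIT. Cache (old->new): [owl berry ant apple]
  13. access ant: HIT. Cache (old->new): [owl berry ant apple]
  14. access berry: HIT. Cache (old->new): [owl berry ant apple]
  15. access owl: HIT. Cache (old->new): [owl berry ant apple]
  16. access ant: HIT. Cache (old->new): [owl berry ant apple]
  17. access berry: HIT. Cache (old->new): [owl berry ant apple]
  18. access ant: HIT. Cache (old->new): [owl berry ant apple]
  19. access yak: MISS. Cache (old->new): [owl berry ant apple yak]
  20. access berry: HIT. Cache (old->new): [owl berry ant apple yak]
  21. access mango: MISS. Cache (old->new): [owl berry ant apple yak mango]
  22. access yak: HIT. Cache (old->new): [owl berry ant apple yak mango]
  23. access lime: MISS, evict owl. Cache (old->new): [berry ant apple yak mango lime]
  24. access ant: HIT. Cache (old->new): [berry ant apple yak mango lime]
  25. access lime: HIT. Cache (old->new): [berry ant apple yak mango lime]
  26. access mango: HIT. Cache (old->new): [berry ant apple yak mango lime]
  27. access ant: HIT. Cache (old->new): [berry ant apple yak mango lime]
  28. access yak: HIT. Cache (old->new): [berry ant apple yak mango lime]
Total: 21 hits, 7 misses, 1 evictions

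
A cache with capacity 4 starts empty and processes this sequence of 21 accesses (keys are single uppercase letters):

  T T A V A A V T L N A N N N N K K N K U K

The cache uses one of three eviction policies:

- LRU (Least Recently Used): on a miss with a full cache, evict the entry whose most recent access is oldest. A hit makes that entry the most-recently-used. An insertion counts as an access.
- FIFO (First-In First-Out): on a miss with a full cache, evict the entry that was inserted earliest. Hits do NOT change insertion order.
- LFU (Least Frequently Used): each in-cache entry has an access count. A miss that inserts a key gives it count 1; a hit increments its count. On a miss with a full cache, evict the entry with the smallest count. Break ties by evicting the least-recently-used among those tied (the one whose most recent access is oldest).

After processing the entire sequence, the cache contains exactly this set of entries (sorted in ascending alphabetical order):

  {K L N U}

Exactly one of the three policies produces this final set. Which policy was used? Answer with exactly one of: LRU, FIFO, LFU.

Simulating under each policy and comparing final sets:
  LRU: final set = {A K N U} -> differs
  FIFO: final set = {K L N U} -> MATCHES target
  LFU: final set = {A K N U} -> differs
Only FIFO produces the target set.

Answer: FIFO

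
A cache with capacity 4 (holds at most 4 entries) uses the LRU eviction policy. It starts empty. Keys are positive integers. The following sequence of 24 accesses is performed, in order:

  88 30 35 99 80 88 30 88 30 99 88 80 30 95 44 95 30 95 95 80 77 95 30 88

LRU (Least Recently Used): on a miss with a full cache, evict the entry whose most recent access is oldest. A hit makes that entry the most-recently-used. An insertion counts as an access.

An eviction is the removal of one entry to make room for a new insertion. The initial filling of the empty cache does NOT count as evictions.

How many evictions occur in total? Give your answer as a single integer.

Answer: 7

Derivation:
LRU simulation (capacity=4):
  1. access 88: MISS. Cache (LRU->MRU): [88]
  2. access 30: MISS. Cache (LRU->MRU): [88 30]
  3. access 35: MISS. Cache (LRU->MRU): [88 30 35]
  4. access 99: MISS. Cache (LRU->MRU): [88 30 35 99]
  5. access 80: MISS, evict 88. Cache (LRU->MRU): [30 35 99 80]
  6. access 88: MISS, evict 30. Cache (LRU->MRU): [35 99 80 88]
  7. access 30: MISS, evict 35. Cache (LRU->MRU): [99 80 88 30]
  8. access 88: HIT. Cache (LRU->MRU): [99 80 30 88]
  9. access 30: HIT. Cache (LRU->MRU): [99 80 88 30]
  10. access 99: HIT. Cache (LRU->MRU): [80 88 30 99]
  11. access 88: HIT. Cache (LRU->MRU): [80 30 99 88]
  12. access 80: HIT. Cache (LRU->MRU): [30 99 88 80]
  13. access 30: HIT. Cache (LRU->MRU): [99 88 80 30]
  14. access 95: MISS, evict 99. Cache (LRU->MRU): [88 80 30 95]
  15. access 44: MISS, evict 88. Cache (LRU->MRU): [80 30 95 44]
  16. access 95: HIT. Cache (LRU->MRU): [80 30 44 95]
  17. access 30: HIT. Cache (LRU->MRU): [80 44 95 30]
  18. access 95: HIT. Cache (LRU->MRU): [80 44 30 95]
  19. access 95: HIT. Cache (LRU->MRU): [80 44 30 95]
  20. access 80: HIT. Cache (LRU->MRU): [44 30 95 80]
  21. access 77: MISS, evict 44. Cache (LRU->MRU): [30 95 80 77]
  22. access 95: HIT. Cache (LRU->MRU): [30 80 77 95]
  23. access 30: HIT. Cache (LRU->MRU): [80 77 95 30]
  24. access 88: MISS, evict 80. Cache (LRU->MRU): [77 95 30 88]
Total: 13 hits, 11 misses, 7 evictions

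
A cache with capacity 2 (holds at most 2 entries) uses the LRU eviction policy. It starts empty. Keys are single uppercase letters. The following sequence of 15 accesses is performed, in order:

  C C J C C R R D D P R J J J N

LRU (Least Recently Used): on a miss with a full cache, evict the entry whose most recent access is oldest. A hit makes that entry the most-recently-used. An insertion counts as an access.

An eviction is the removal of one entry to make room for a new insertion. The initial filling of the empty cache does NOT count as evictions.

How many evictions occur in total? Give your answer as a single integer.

LRU simulation (capacity=2):
  1. access C: MISS. Cache (LRU->MRU): [C]
  2. access C: HIT. Cache (LRU->MRU): [C]
  3. access J: MISS. Cache (LRU->MRU): [C J]
  4. access C: HIT. Cache (LRU->MRU): [J C]
  5. access C: HIT. Cache (LRU->MRU): [J C]
  6. access R: MISS, evict J. Cache (LRU->MRU): [C R]
  7. access R: HIT. Cache (LRU->MRU): [C R]
  8. access D: MISS, evict C. Cache (LRU->MRU): [R D]
  9. access D: HIT. Cache (LRU->MRU): [R D]
  10. access P: MISS, evict R. Cache (LRU->MRU): [D P]
  11. access R: MISS, evict D. Cache (LRU->MRU): [P R]
  12. access J: MISS, evict P. Cache (LRU->MRU): [R J]
  13. access J: HIT. Cache (LRU->MRU): [R J]
  14. access J: HIT. Cache (LRU->MRU): [R J]
  15. access N: MISS, evict R. Cache (LRU->MRU): [J N]
Total: 7 hits, 8 misses, 6 evictions

Answer: 6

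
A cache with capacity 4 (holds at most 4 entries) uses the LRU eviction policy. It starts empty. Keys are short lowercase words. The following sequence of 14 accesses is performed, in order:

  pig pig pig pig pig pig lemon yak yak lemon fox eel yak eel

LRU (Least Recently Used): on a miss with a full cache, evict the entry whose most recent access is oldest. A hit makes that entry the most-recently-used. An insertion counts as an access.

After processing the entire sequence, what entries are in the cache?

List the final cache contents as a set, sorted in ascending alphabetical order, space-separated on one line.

Answer: eel fox lemon yak

Derivation:
LRU simulation (capacity=4):
  1. access pig: MISS. Cache (LRU->MRU): [pig]
  2. access pig: HIT. Cache (LRU->MRU): [pig]
  3. access pig: HIT. Cache (LRU->MRU): [pig]
  4. access pig: HIT. Cache (LRU->MRU): [pig]
  5. access pig: HIT. Cache (LRU->MRU): [pig]
  6. access pig: HIT. Cache (LRU->MRU): [pig]
  7. access lemon: MISS. Cache (LRU->MRU): [pig lemon]
  8. access yak: MISS. Cache (LRU->MRU): [pig lemon yak]
  9. access yak: HIT. Cache (LRU->MRU): [pig lemon yak]
  10. access lemon: HIT. Cache (LRU->MRU): [pig yak lemon]
  11. access fox: MISS. Cache (LRU->MRU): [pig yak lemon fox]
  12. access eel: MISS, evict pig. Cache (LRU->MRU): [yak lemon fox eel]
  13. access yak: HIT. Cache (LRU->MRU): [lemon fox eel yak]
  14. access eel: HIT. Cache (LRU->MRU): [lemon fox yak eel]
Total: 9 hits, 5 misses, 1 evictions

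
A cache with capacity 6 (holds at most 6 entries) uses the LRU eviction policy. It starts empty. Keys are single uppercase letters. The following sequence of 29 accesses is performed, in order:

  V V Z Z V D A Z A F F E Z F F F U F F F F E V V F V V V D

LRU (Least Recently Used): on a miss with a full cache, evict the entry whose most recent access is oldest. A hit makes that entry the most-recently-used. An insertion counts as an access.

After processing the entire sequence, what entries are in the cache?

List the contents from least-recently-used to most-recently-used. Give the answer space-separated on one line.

LRU simulation (capacity=6):
  1. access V: MISS. Cache (LRU->MRU): [V]
  2. access V: HIT. Cache (LRU->MRU): [V]
  3. access Z: MISS. Cache (LRU->MRU): [V Z]
  4. access Z: HIT. Cache (LRU->MRU): [V Z]
  5. access V: HIT. Cache (LRU->MRU): [Z V]
  6. access D: MISS. Cache (LRU->MRU): [Z V D]
  7. access A: MISS. Cache (LRU->MRU): [Z V D A]
  8. access Z: HIT. Cache (LRU->MRU): [V D A Z]
  9. access A: HIT. Cache (LRU->MRU): [V D Z A]
  10. access F: MISS. Cache (LRU->MRU): [V D Z A F]
  11. access F: HIT. Cache (LRU->MRU): [V D Z A F]
  12. access E: MISS. Cache (LRU->MRU): [V D Z A F E]
  13. access Z: HIT. Cache (LRU->MRU): [V D A F E Z]
  14. access F: HIT. Cache (LRU->MRU): [V D A E Z F]
  15. access F: HIT. Cache (LRU->MRU): [V D A E Z F]
  16. access F: HIT. Cache (LRU->MRU): [V D A E Z F]
  17. access U: MISS, evict V. Cache (LRU->MRU): [D A E Z F U]
  18. access F: HIT. Cache (LRU->MRU): [D A E Z U F]
  19. access F: HIT. Cache (LRU->MRU): [D A E Z U F]
  20. access F: HIT. Cache (LRU->MRU): [D A E Z U F]
  21. access F: HIT. Cache (LRU->MRU): [D A E Z U F]
  22. access E: HIT. Cache (LRU->MRU): [D A Z U F E]
  23. access V: MISS, evict D. Cache (LRU->MRU): [A Z U F E V]
  24. access V: HIT. Cache (LRU->MRU): [A Z U F E V]
  25. access F: HIT. Cache (LRU->MRU): [A Z U E V F]
  26. access V: HIT. Cache (LRU->MRU): [A Z U E F V]
  27. access V: HIT. Cache (LRU->MRU): [A Z U E F V]
  28. access V: HIT. Cache (LRU->MRU): [A Z U E F V]
  29. access D: MISS, evict A. Cache (LRU->MRU): [Z U E F V D]
Total: 20 hits, 9 misses, 3 evictions

Answer: Z U E F V D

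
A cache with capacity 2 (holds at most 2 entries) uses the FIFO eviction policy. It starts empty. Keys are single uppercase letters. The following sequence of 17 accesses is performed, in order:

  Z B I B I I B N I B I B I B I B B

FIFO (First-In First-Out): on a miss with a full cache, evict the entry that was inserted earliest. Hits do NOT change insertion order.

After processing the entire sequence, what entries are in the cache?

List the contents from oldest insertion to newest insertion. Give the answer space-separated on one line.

FIFO simulation (capacity=2):
  1. access Z: MISS. Cache (old->new): [Z]
  2. access B: MISS. Cache (old->new): [Z B]
  3. access I: MISS, evict Z. Cache (old->new): [B I]
  4. access B: HIT. Cache (old->new): [B I]
  5. access I: HIT. Cache (old->new): [B I]
  6. access I: HIT. Cache (old->new): [B I]
  7. access B: HIT. Cache (old->new): [B I]
  8. access N: MISS, evict B. Cache (old->new): [I N]
  9. access I: HIT. Cache (old->new): [I N]
  10. access B: MISS, evict I. Cache (old->new): [N B]
  11. access I: MISS, evict N. Cache (old->new): [B I]
  12. access B: HIT. Cache (old->new): [B I]
  13. access I: HIT. Cache (old->new): [B I]
  14. access B: HIT. Cache (old->new): [B I]
  15. access I: HIT. Cache (old->new): [B I]
  16. access B: HIT. Cache (old->new): [B I]
  17. access B: HIT. Cache (old->new): [B I]
Total: 11 hits, 6 misses, 4 evictions

Answer: B I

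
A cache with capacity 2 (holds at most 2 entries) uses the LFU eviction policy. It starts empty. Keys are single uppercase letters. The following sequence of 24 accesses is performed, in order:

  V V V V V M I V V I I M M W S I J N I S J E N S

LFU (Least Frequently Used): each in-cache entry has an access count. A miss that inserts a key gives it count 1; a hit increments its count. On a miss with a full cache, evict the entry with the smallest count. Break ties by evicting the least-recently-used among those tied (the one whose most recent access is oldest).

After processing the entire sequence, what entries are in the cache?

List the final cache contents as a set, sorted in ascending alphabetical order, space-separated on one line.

Answer: S V

Derivation:
LFU simulation (capacity=2):
  1. access V: MISS. Cache: [V(c=1)]
  2. access V: HIT, count now 2. Cache: [V(c=2)]
  3. access V: HIT, count now 3. Cache: [V(c=3)]
  4. access V: HIT, count now 4. Cache: [V(c=4)]
  5. access V: HIT, count now 5. Cache: [V(c=5)]
  6. access M: MISS. Cache: [M(c=1) V(c=5)]
  7. access I: MISS, evict M(c=1). Cache: [I(c=1) V(c=5)]
  8. access V: HIT, count now 6. Cache: [I(c=1) V(c=6)]
  9. access V: HIT, count now 7. Cache: [I(c=1) V(c=7)]
  10. access I: HIT, count now 2. Cache: [I(c=2) V(c=7)]
  11. access I: HIT, count now 3. Cache: [I(c=3) V(c=7)]
  12. access M: MISS, evict I(c=3). Cache: [M(c=1) V(c=7)]
  13. access M: HIT, count now 2. Cache: [M(c=2) V(c=7)]
  14. access W: MISS, evict M(c=2). Cache: [W(c=1) V(c=7)]
  15. access S: MISS, evict W(c=1). Cache: [S(c=1) V(c=7)]
  16. access I: MISS, evict S(c=1). Cache: [I(c=1) V(c=7)]
  17. access J: MISS, evict I(c=1). Cache: [J(c=1) V(c=7)]
  18. access N: MISS, evict J(c=1). Cache: [N(c=1) V(c=7)]
  19. access I: MISS, evict N(c=1). Cache: [I(c=1) V(c=7)]
  20. access S: MISS, evict I(c=1). Cache: [S(c=1) V(c=7)]
  21. access J: MISS, evict S(c=1). Cache: [J(c=1) V(c=7)]
  22. access E: MISS, evict J(c=1). Cache: [E(c=1) V(c=7)]
  23. access N: MISS, evict E(c=1). Cache: [N(c=1) V(c=7)]
  24. access S: MISS, evict N(c=1). Cache: [S(c=1) V(c=7)]
Total: 9 hits, 15 misses, 13 evictions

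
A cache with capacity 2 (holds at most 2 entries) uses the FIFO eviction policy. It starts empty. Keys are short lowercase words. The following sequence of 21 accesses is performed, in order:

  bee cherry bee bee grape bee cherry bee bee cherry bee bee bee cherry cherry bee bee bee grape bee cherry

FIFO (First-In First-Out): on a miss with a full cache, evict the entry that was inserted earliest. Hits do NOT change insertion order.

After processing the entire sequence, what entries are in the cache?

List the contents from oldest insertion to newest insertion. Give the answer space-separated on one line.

Answer: bee cherry

Derivation:
FIFO simulation (capacity=2):
  1. access bee: MISS. Cache (old->new): [bee]
  2. access cherry: MISS. Cache (old->new): [bee cherry]
  3. access bee: HIT. Cache (old->new): [bee cherry]
  4. access bee: HIT. Cache (old->new): [bee cherry]
  5. access grape: MISS, evict bee. Cache (old->new): [cherry grape]
  6. access bee: MISS, evict cherry. Cache (old->new): [grape bee]
  7. access cherry: MISS, evict grape. Cache (old->new): [bee cherry]
  8. access bee: HIT. Cache (old->new): [bee cherry]
  9. access bee: HIT. Cache (old->new): [bee cherry]
  10. access cherry: HIT. Cache (old->new): [bee cherry]
  11. access bee: HIT. Cache (old->new): [bee cherry]
  12. access bee: HIT. Cache (old->new): [bee cherry]
  13. access bee: HIT. Cache (old->new): [bee cherry]
  14. access cherry: HIT. Cache (old->new): [bee cherry]
  15. access cherry: HIT. Cache (old->new): [bee cherry]
  16. access bee: HIT. Cache (old->new): [bee cherry]
  17. access bee: HIT. Cache (old->new): [bee cherry]
  18. access bee: HIT. Cache (old->new): [bee cherry]
  19. access grape: MISS, evict bee. Cache (old->new): [cherry grape]
  20. access bee: MISS, evict cherry. Cache (old->new): [grape bee]
  21. access cherry: MISS, evict grape. Cache (old->new): [bee cherry]
Total: 13 hits, 8 misses, 6 evictions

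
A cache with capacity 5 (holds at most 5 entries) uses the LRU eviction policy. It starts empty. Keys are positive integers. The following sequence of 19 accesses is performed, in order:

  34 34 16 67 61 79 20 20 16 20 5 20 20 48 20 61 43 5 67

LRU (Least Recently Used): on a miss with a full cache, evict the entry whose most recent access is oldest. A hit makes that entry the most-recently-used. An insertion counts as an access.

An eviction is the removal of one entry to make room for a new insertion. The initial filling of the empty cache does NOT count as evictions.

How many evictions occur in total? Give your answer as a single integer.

Answer: 6

Derivation:
LRU simulation (capacity=5):
  1. access 34: MISS. Cache (LRU->MRU): [34]
  2. access 34: HIT. Cache (LRU->MRU): [34]
  3. access 16: MISS. Cache (LRU->MRU): [34 16]
  4. access 67: MISS. Cache (LRU->MRU): [34 16 67]
  5. access 61: MISS. Cache (LRU->MRU): [34 16 67 61]
  6. access 79: MISS. Cache (LRU->MRU): [34 16 67 61 79]
  7. access 20: MISS, evict 34. Cache (LRU->MRU): [16 67 61 79 20]
  8. access 20: HIT. Cache (LRU->MRU): [16 67 61 79 20]
  9. access 16: HIT. Cache (LRU->MRU): [67 61 79 20 16]
  10. access 20: HIT. Cache (LRU->MRU): [67 61 79 16 20]
  11. access 5: MISS, evict 67. Cache (LRU->MRU): [61 79 16 20 5]
  12. access 20: HIT. Cache (LRU->MRU): [61 79 16 5 20]
  13. access 20: HIT. Cache (LRU->MRU): [61 79 16 5 20]
  14. access 48: MISS, evict 61. Cache (LRU->MRU): [79 16 5 20 48]
  15. access 20: HIT. Cache (LRU->MRU): [79 16 5 48 20]
  16. access 61: MISS, evict 79. Cache (LRU->MRU): [16 5 48 20 61]
  17. access 43: MISS, evict 16. Cache (LRU->MRU): [5 48 20 61 43]
  18. access 5: HIT. Cache (LRU->MRU): [48 20 61 43 5]
  19. access 67: MISS, evict 48. Cache (LRU->MRU): [20 61 43 5 67]
Total: 8 hits, 11 misses, 6 evictions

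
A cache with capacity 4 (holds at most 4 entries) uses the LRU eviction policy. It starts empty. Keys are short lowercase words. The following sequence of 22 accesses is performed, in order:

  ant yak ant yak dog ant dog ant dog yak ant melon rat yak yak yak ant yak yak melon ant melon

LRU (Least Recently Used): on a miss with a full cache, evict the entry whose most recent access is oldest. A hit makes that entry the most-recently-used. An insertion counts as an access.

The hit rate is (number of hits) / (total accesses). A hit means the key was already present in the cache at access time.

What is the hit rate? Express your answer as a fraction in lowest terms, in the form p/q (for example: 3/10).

LRU simulation (capacity=4):
  1. access ant: MISS. Cache (LRU->MRU): [ant]
  2. access yak: MISS. Cache (LRU->MRU): [ant yak]
  3. access ant: HIT. Cache (LRU->MRU): [yak ant]
  4. access yak: HIT. Cache (LRU->MRU): [ant yak]
  5. access dog: MISS. Cache (LRU->MRU): [ant yak dog]
  6. access ant: HIT. Cache (LRU->MRU): [yak dog ant]
  7. access dog: HIT. Cache (LRU->MRU): [yak ant dog]
  8. access ant: HIT. Cache (LRU->MRU): [yak dog ant]
  9. access dog: HIT. Cache (LRU->MRU): [yak ant dog]
  10. access yak: HIT. Cache (LRU->MRU): [ant dog yak]
  11. access ant: HIT. Cache (LRU->MRU): [dog yak ant]
  12. access melon: MISS. Cache (LRU->MRU): [dog yak ant melon]
  13. access rat: MISS, evict dog. Cache (LRU->MRU): [yak ant melon rat]
  14. access yak: HIT. Cache (LRU->MRU): [ant melon rat yak]
  15. access yak: HIT. Cache (LRU->MRU): [ant melon rat yak]
  16. access yak: HIT. Cache (LRU->MRU): [ant melon rat yak]
  17. access ant: HIT. Cache (LRU->MRU): [melon rat yak ant]
  18. access yak: HIT. Cache (LRU->MRU): [melon rat ant yak]
  19. access yak: HIT. Cache (LRU->MRU): [melon rat ant yak]
  20. access melon: HIT. Cache (LRU->MRU): [rat ant yak melon]
  21. access ant: HIT. Cache (LRU->MRU): [rat yak melon ant]
  22. access melon: HIT. Cache (LRU->MRU): [rat yak ant melon]
Total: 17 hits, 5 misses, 1 evictions

Hit rate = 17/22

Answer: 17/22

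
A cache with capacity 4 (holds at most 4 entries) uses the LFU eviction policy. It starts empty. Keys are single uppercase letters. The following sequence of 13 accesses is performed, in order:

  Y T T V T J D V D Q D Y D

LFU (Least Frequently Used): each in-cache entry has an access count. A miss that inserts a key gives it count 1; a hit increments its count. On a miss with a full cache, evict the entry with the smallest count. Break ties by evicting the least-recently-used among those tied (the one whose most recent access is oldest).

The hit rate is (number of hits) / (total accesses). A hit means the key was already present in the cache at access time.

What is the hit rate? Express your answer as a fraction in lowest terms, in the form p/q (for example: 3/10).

LFU simulation (capacity=4):
  1. access Y: MISS. Cache: [Y(c=1)]
  2. access T: MISS. Cache: [Y(c=1) T(c=1)]
  3. access T: HIT, count now 2. Cache: [Y(c=1) T(c=2)]
  4. access V: MISS. Cache: [Y(c=1) V(c=1) T(c=2)]
  5. access T: HIT, count now 3. Cache: [Y(c=1) V(c=1) T(c=3)]
  6. access J: MISS. Cache: [Y(c=1) V(c=1) J(c=1) T(c=3)]
  7. access D: MISS, evict Y(c=1). Cache: [V(c=1) J(c=1) D(c=1) T(c=3)]
  8. access V: HIT, count now 2. Cache: [J(c=1) D(c=1) V(c=2) T(c=3)]
  9. access D: HIT, count now 2. Cache: [J(c=1) V(c=2) D(c=2) T(c=3)]
  10. access Q: MISS, evict J(c=1). Cache: [Q(c=1) V(c=2) D(c=2) T(c=3)]
  11. access D: HIT, count now 3. Cache: [Q(c=1) V(c=2) T(c=3) D(c=3)]
  12. access Y: MISS, evict Q(c=1). Cache: [Y(c=1) V(c=2) T(c=3) D(c=3)]
  13. access D: HIT, count now 4. Cache: [Y(c=1) V(c=2) T(c=3) D(c=4)]
Total: 6 hits, 7 misses, 3 evictions

Hit rate = 6/13

Answer: 6/13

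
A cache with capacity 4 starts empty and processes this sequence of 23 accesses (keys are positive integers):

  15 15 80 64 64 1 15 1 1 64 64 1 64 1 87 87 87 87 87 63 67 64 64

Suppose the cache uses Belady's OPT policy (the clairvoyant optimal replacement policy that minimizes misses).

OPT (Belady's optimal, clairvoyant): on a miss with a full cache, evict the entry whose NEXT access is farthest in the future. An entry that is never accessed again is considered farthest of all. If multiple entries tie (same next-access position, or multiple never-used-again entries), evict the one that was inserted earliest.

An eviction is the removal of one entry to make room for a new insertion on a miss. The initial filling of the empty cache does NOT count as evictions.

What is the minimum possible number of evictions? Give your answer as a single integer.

Answer: 3

Derivation:
OPT (Belady) simulation (capacity=4):
  1. access 15: MISS. Cache: [15]
  2. access 15: HIT. Next use of 15: step 7. Cache: [15]
  3. access 80: MISS. Cache: [15 80]
  4. access 64: MISS. Cache: [15 80 64]
  5. access 64: HIT. Next use of 64: step 10. Cache: [15 80 64]
  6. access 1: MISS. Cache: [15 80 64 1]
  7. access 15: HIT. Next use of 15: never. Cache: [15 80 64 1]
  8. access 1: HIT. Next use of 1: step 9. Cache: [15 80 64 1]
  9. access 1: HIT. Next use of 1: step 12. Cache: [15 80 64 1]
  10. access 64: HIT. Next use of 64: step 11. Cache: [15 80 64 1]
  11. access 64: HIT. Next use of 64: step 13. Cache: [15 80 64 1]
  12. access 1: HIT. Next use of 1: step 14. Cache: [15 80 64 1]
  13. access 64: HIT. Next use of 64: step 22. Cache: [15 80 64 1]
  14. access 1: HIT. Next use of 1: never. Cache: [15 80 64 1]
  15. access 87: MISS, evict 15 (next use: never). Cache: [80 64 1 87]
  16. access 87: HIT. Next use of 87: step 17. Cache: [80 64 1 87]
  17. access 87: HIT. Next use of 87: step 18. Cache: [80 64 1 87]
  18. access 87: HIT. Next use of 87: step 19. Cache: [80 64 1 87]
  19. access 87: HIT. Next use of 87: never. Cache: [80 64 1 87]
  20. access 63: MISS, evict 80 (next use: never). Cache: [64 1 87 63]
  21. access 67: MISS, evict 1 (next use: never). Cache: [64 87 63 67]
  22. access 64: HIT. Next use of 64: step 23. Cache: [64 87 63 67]
  23. access 64: HIT. Next use of 64: never. Cache: [64 87 63 67]
Total: 16 hits, 7 misses, 3 evictions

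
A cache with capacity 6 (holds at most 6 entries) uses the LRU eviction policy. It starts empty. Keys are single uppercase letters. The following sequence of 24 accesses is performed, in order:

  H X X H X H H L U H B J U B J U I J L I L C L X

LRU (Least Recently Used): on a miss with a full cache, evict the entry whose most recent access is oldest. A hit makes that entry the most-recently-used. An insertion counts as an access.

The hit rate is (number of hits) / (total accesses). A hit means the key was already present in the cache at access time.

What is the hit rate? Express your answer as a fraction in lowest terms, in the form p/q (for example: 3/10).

Answer: 5/8

Derivation:
LRU simulation (capacity=6):
  1. access H: MISS. Cache (LRU->MRU): [H]
  2. access X: MISS. Cache (LRU->MRU): [H X]
  3. access X: HIT. Cache (LRU->MRU): [H X]
  4. access H: HIT. Cache (LRU->MRU): [X H]
  5. access X: HIT. Cache (LRU->MRU): [H X]
  6. access H: HIT. Cache (LRU->MRU): [X H]
  7. access H: HIT. Cache (LRU->MRU): [X H]
  8. access L: MISS. Cache (LRU->MRU): [X H L]
  9. access U: MISS. Cache (LRU->MRU): [X H L U]
  10. access H: HIT. Cache (LRU->MRU): [X L U H]
  11. access B: MISS. Cache (LRU->MRU): [X L U H B]
  12. access J: MISS. Cache (LRU->MRU): [X L U H B J]
  13. access U: HIT. Cache (LRU->MRU): [X L H B J U]
  14. access B: HIT. Cache (LRU->MRU): [X L H J U B]
  15. access J: HIT. Cache (LRU->MRU): [X L H U B J]
  16. access U: HIT. Cache (LRU->MRU): [X L H B J U]
  17. access I: MISS, evict X. Cache (LRU->MRU): [L H B J U I]
  18. access J: HIT. Cache (LRU->MRU): [L H B U I J]
  19. access L: HIT. Cache (LRU->MRU): [H B U I J L]
  20. access I: HIT. Cache (LRU->MRU): [H B U J L I]
  21. access L: HIT. Cache (LRU->MRU): [H B U J I L]
  22. access C: MISS, evict H. Cache (LRU->MRU): [B U J I L C]
  23. access L: HIT. Cache (LRU->MRU): [B U J I C L]
  24. access X: MISS, evict B. Cache (LRU->MRU): [U J I C L X]
Total: 15 hits, 9 misses, 3 evictions

Hit rate = 15/24 = 5/8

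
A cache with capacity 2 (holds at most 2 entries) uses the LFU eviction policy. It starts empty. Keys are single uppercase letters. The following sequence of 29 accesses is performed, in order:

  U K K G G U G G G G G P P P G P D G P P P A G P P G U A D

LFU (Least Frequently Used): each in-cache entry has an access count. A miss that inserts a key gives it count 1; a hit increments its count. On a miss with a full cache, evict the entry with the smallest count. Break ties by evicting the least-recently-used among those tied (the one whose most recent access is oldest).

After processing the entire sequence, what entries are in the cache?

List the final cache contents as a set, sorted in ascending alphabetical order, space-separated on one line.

LFU simulation (capacity=2):
  1. access U: MISS. Cache: [U(c=1)]
  2. access K: MISS. Cache: [U(c=1) K(c=1)]
  3. access K: HIT, count now 2. Cache: [U(c=1) K(c=2)]
  4. access G: MISS, evict U(c=1). Cache: [G(c=1) K(c=2)]
  5. access G: HIT, count now 2. Cache: [K(c=2) G(c=2)]
  6. access U: MISS, evict K(c=2). Cache: [U(c=1) G(c=2)]
  7. access G: HIT, count now 3. Cache: [U(c=1) G(c=3)]
  8. access G: HIT, count now 4. Cache: [U(c=1) G(c=4)]
  9. access G: HIT, count now 5. Cache: [U(c=1) G(c=5)]
  10. access G: HIT, count now 6. Cache: [U(c=1) G(c=6)]
  11. access G: HIT, count now 7. Cache: [U(c=1) G(c=7)]
  12. access P: MISS, evict U(c=1). Cache: [P(c=1) G(c=7)]
  13. access P: HIT, count now 2. Cache: [P(c=2) G(c=7)]
  14. access P: HIT, count now 3. Cache: [P(c=3) G(c=7)]
  15. access G: HIT, count now 8. Cache: [P(c=3) G(c=8)]
  16. access P: HIT, count now 4. Cache: [P(c=4) G(c=8)]
  17. access D: MISS, evict P(c=4). Cache: [D(c=1) G(c=8)]
  18. access G: HIT, count now 9. Cache: [D(c=1) G(c=9)]
  19. access P: MISS, evict D(c=1). Cache: [P(c=1) G(c=9)]
  20. access P: HIT, count now 2. Cache: [P(c=2) G(c=9)]
  21. access P: HIT, count now 3. Cache: [P(c=3) G(c=9)]
  22. access A: MISS, evict P(c=3). Cache: [A(c=1) G(c=9)]
  23. access G: HIT, count now 10. Cache: [A(c=1) G(c=10)]
  24. access P: MISS, evict A(c=1). Cache: [P(c=1) G(c=10)]
  25. access P: HIT, count now 2. Cache: [P(c=2) G(c=10)]
  26. access G: HIT, count now 11. Cache: [P(c=2) G(c=11)]
  27. access U: MISS, evict P(c=2). Cache: [U(c=1) G(c=11)]
  28. access A: MISS, evict U(c=1). Cache: [A(c=1) G(c=11)]
  29. access D: MISS, evict A(c=1). Cache: [D(c=1) G(c=11)]
Total: 17 hits, 12 misses, 10 evictions

Answer: D G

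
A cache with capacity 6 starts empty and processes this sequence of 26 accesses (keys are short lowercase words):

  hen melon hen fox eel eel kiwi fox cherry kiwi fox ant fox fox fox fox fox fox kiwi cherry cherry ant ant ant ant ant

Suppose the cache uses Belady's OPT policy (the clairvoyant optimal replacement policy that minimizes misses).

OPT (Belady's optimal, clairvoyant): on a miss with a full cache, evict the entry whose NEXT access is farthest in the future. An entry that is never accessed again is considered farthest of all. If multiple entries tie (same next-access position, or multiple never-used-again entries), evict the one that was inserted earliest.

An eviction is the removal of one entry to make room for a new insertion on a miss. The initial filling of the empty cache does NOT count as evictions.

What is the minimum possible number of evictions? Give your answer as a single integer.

OPT (Belady) simulation (capacity=6):
  1. access hen: MISS. Cache: [hen]
  2. access melon: MISS. Cache: [hen melon]
  3. access hen: HIT. Next use of hen: never. Cache: [hen melon]
  4. access fox: MISS. Cache: [hen melon fox]
  5. access eel: MISS. Cache: [hen melon fox eel]
  6. access eel: HIT. Next use of eel: never. Cache: [hen melon fox eel]
  7. access kiwi: MISS. Cache: [hen melon fox eel kiwi]
  8. access fox: HIT. Next use of fox: step 11. Cache: [hen melon fox eel kiwi]
  9. access cherry: MISS. Cache: [hen melon fox eel kiwi cherry]
  10. access kiwi: HIT. Next use of kiwi: step 19. Cache: [hen melon fox eel kiwi cherry]
  11. access fox: HIT. Next use of fox: step 13. Cache: [hen melon fox eel kiwi cherry]
  12. access ant: MISS, evict hen (next use: never). Cache: [melon fox eel kiwi cherry ant]
  13. access fox: HIT. Next use of fox: step 14. Cache: [melon fox eel kiwi cherry ant]
  14. access fox: HIT. Next use of fox: step 15. Cache: [melon fox eel kiwi cherry ant]
  15. access fox: HIT. Next use of fox: step 16. Cache: [melon fox eel kiwi cherry ant]
  16. access fox: HIT. Next use of fox: step 17. Cache: [melon fox eel kiwi cherry ant]
  17. access fox: HIT. Next use of fox: step 18. Cache: [melon fox eel kiwi cherry ant]
  18. access fox: HIT. Next use of fox: never. Cache: [melon fox eel kiwi cherry ant]
  19. access kiwi: HIT. Next use of kiwi: never. Cache: [melon fox eel kiwi cherry ant]
  20. access cherry: HIT. Next use of cherry: step 21. Cache: [melon fox eel kiwi cherry ant]
  21. access cherry: HIT. Next use of cherry: never. Cache: [melon fox eel kiwi cherry ant]
  22. access ant: HIT. Next use of ant: step 23. Cache: [melon fox eel kiwi cherry ant]
  23. access ant: HIT. Next use of ant: step 24. Cache: [melon fox eel kiwi cherry ant]
  24. access ant: HIT. Next use of ant: step 25. Cache: [melon fox eel kiwi cherry ant]
  25. access ant: HIT. Next use of ant: step 26. Cache: [melon fox eel kiwi cherry ant]
  26. access ant: HIT. Next use of ant: never. Cache: [melon fox eel kiwi cherry ant]
Total: 19 hits, 7 misses, 1 evictions

Answer: 1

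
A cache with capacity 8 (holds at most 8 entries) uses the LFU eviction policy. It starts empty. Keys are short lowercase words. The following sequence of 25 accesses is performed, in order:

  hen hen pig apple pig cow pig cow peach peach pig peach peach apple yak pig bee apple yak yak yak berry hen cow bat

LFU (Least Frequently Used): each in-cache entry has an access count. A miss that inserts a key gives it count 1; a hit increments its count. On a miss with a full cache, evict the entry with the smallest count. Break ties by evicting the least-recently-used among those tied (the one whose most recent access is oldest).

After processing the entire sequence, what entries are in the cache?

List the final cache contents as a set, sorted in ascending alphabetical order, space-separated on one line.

Answer: apple bat berry cow hen peach pig yak

Derivation:
LFU simulation (capacity=8):
  1. access hen: MISS. Cache: [hen(c=1)]
  2. access hen: HIT, count now 2. Cache: [hen(c=2)]
  3. access pig: MISS. Cache: [pig(c=1) hen(c=2)]
  4. access apple: MISS. Cache: [pig(c=1) apple(c=1) hen(c=2)]
  5. access pig: HIT, count now 2. Cache: [apple(c=1) hen(c=2) pig(c=2)]
  6. access cow: MISS. Cache: [apple(c=1) cow(c=1) hen(c=2) pig(c=2)]
  7. access pig: HIT, count now 3. Cache: [apple(c=1) cow(c=1) hen(c=2) pig(c=3)]
  8. access cow: HIT, count now 2. Cache: [apple(c=1) hen(c=2) cow(c=2) pig(c=3)]
  9. access peach: MISS. Cache: [apple(c=1) peach(c=1) hen(c=2) cow(c=2) pig(c=3)]
  10. access peach: HIT, count now 2. Cache: [apple(c=1) hen(c=2) cow(c=2) peach(c=2) pig(c=3)]
  11. access pig: HIT, count now 4. Cache: [apple(c=1) hen(c=2) cow(c=2) peach(c=2) pig(c=4)]
  12. access peach: HIT, count now 3. Cache: [apple(c=1) hen(c=2) cow(c=2) peach(c=3) pig(c=4)]
  13. access peach: HIT, count now 4. Cache: [apple(c=1) hen(c=2) cow(c=2) pig(c=4) peach(c=4)]
  14. access apple: HIT, count now 2. Cache: [hen(c=2) cow(c=2) apple(c=2) pig(c=4) peach(c=4)]
  15. access yak: MISS. Cache: [yak(c=1) hen(c=2) cow(c=2) apple(c=2) pig(c=4) peach(c=4)]
  16. access pig: HIT, count now 5. Cache: [yak(c=1) hen(c=2) cow(c=2) apple(c=2) peach(c=4) pig(c=5)]
  17. access bee: MISS. Cache: [yak(c=1) bee(c=1) hen(c=2) cow(c=2) apple(c=2) peach(c=4) pig(c=5)]
  18. access apple: HIT, count now 3. Cache: [yak(c=1) bee(c=1) hen(c=2) cow(c=2) apple(c=3) peach(c=4) pig(c=5)]
  19. access yak: HIT, count now 2. Cache: [bee(c=1) hen(c=2) cow(c=2) yak(c=2) apple(c=3) peach(c=4) pig(c=5)]
  20. access yak: HIT, count now 3. Cache: [bee(c=1) hen(c=2) cow(c=2) apple(c=3) yak(c=3) peach(c=4) pig(c=5)]
  21. access yak: HIT, count now 4. Cache: [bee(c=1) hen(c=2) cow(c=2) apple(c=3) peach(c=4) yak(c=4) pig(c=5)]
  22. access berry: MISS. Cache: [bee(c=1) berry(c=1) hen(c=2) cow(c=2) apple(c=3) peach(c=4) yak(c=4) pig(c=5)]
  23. access hen: HIT, count now 3. Cache: [bee(c=1) berry(c=1) cow(c=2) apple(c=3) hen(c=3) peach(c=4) yak(c=4) pig(c=5)]
  24. access cow: HIT, count now 3. Cache: [bee(c=1) berry(c=1) apple(c=3) hen(c=3) cow(c=3) peach(c=4) yak(c=4) pig(c=5)]
  25. access bat: MISS, evict bee(c=1). Cache: [berry(c=1) bat(c=1) apple(c=3) hen(c=3) cow(c=3) peach(c=4) yak(c=4) pig(c=5)]
Total: 16 hits, 9 misses, 1 evictions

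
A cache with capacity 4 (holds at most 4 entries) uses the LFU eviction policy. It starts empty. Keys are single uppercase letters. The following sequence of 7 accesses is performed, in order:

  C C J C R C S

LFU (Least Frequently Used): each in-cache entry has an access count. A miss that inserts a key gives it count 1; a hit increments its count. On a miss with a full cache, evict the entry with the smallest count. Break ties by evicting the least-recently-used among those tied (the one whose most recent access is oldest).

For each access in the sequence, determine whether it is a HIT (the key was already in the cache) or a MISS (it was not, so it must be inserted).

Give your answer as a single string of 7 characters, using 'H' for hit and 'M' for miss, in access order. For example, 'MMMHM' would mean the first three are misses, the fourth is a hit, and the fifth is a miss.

LFU simulation (capacity=4):
  1. access C: MISS. Cache: [C(c=1)]
  2. access C: HIT, count now 2. Cache: [C(c=2)]
  3. access J: MISS. Cache: [J(c=1) C(c=2)]
  4. access C: HIT, count now 3. Cache: [J(c=1) C(c=3)]
  5. access R: MISS. Cache: [J(c=1) R(c=1) C(c=3)]
  6. access C: HIT, count now 4. Cache: [J(c=1) R(c=1) C(c=4)]
  7. access S: MISS. Cache: [J(c=1) R(c=1) S(c=1) C(c=4)]
Total: 3 hits, 4 misses, 0 evictions

Answer: MHMHMHM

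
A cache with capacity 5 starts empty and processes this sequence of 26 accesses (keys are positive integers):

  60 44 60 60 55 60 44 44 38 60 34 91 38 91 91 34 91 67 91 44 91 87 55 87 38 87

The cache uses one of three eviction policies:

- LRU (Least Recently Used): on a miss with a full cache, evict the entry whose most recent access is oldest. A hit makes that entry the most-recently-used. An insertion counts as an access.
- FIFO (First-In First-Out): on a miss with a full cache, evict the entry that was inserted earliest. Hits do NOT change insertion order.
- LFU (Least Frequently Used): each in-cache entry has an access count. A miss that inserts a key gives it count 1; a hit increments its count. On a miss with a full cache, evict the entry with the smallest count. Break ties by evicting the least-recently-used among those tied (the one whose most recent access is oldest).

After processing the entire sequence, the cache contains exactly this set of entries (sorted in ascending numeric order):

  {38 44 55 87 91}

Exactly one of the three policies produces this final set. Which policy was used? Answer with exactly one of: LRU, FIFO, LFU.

Answer: LRU

Derivation:
Simulating under each policy and comparing final sets:
  LRU: final set = {38 44 55 87 91} -> MATCHES target
  FIFO: final set = {38 44 55 67 87} -> differs
  LFU: final set = {34 44 60 87 91} -> differs
Only LRU produces the target set.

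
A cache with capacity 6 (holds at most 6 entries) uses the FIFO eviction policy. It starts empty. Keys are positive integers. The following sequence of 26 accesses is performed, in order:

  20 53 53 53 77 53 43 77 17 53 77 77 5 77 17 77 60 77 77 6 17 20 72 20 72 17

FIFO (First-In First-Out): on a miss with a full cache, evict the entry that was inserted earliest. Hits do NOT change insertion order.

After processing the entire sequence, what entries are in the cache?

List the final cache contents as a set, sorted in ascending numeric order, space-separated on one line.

FIFO simulation (capacity=6):
  1. access 20: MISS. Cache (old->new): [20]
  2. access 53: MISS. Cache (old->new): [20 53]
  3. access 53: HIT. Cache (old->new): [20 53]
  4. access 53: HIT. Cache (old->new): [20 53]
  5. access 77: MISS. Cache (old->new): [20 53 77]
  6. access 53: HIT. Cache (old->new): [20 53 77]
  7. access 43: MISS. Cache (old->new): [20 53 77 43]
  8. access 77: HIT. Cache (old->new): [20 53 77 43]
  9. access 17: MISS. Cache (old->new): [20 53 77 43 17]
  10. access 53: HIT. Cache (old->new): [20 53 77 43 17]
  11. access 77: HIT. Cache (old->new): [20 53 77 43 17]
  12. access 77: HIT. Cache (old->new): [20 53 77 43 17]
  13. access 5: MISS. Cache (old->new): [20 53 77 43 17 5]
  14. access 77: HIT. Cache (old->new): [20 53 77 43 17 5]
  15. access 17: HIT. Cache (old->new): [20 53 77 43 17 5]
  16. access 77: HIT. Cache (old->new): [20 53 77 43 17 5]
  17. access 60: MISS, evict 20. Cache (old->new): [53 77 43 17 5 60]
  18. access 77: HIT. Cache (old->new): [53 77 43 17 5 60]
  19. access 77: HIT. Cache (old->new): [53 77 43 17 5 60]
  20. access 6: MISS, evict 53. Cache (old->new): [77 43 17 5 60 6]
  21. access 17: HIT. Cache (old->new): [77 43 17 5 60 6]
  22. access 20: MISS, evict 77. Cache (old->new): [43 17 5 60 6 20]
  23. access 72: MISS, evict 43. Cache (old->new): [17 5 60 6 20 72]
  24. access 20: HIT. Cache (old->new): [17 5 60 6 20 72]
  25. access 72: HIT. Cache (old->new): [17 5 60 6 20 72]
  26. access 17: HIT. Cache (old->new): [17 5 60 6 20 72]
Total: 16 hits, 10 misses, 4 evictions

Answer: 5 6 17 20 60 72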